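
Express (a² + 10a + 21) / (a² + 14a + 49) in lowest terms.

(a + 3)/(a + 7)

By polynomial division,
  a² + 10a + 21 = (a² + 14a + 49) + (-4a - 28)
  a² + 14a + 49 = (-(1/4)a - 7/4)(-4a - 28) + (0)
Last nonzero remainder: -4a - 28. Dividing through by -4 gives the monic gcd a + 7.
Cancel a + 7 from numerator and denominator to get the reduced form.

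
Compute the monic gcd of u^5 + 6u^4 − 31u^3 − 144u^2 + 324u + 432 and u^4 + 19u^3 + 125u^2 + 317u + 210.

By polynomial division,
  u^5 + 6u^4 − 31u^3 − 144u^2 + 324u + 432 = (u − 13)(u^4 + 19u^3 + 125u^2 + 317u + 210) + (91u^3 + 1164u^2 + 4235u + 3162)
  u^4 + 19u^3 + 125u^2 + 317u + 210 = ((1/91)u + 565/8281)(91u^3 + 1164u^2 + 4235u + 3162) + (−(7920/8281)u^2 − (7920/1183)u − 47520/8281)
  91u^3 + 1164u^2 + 4235u + 3162 = (−(753571/7920)u − 4364087/7920)(−(7920/8281)u^2 − (7920/1183)u − 47520/8281) + (0)
Last nonzero remainder: −(7920/8281)u^2 − (7920/1183)u − 47520/8281. Dividing through by −7920/8281 gives the monic gcd u^2 + 7u + 6.

u^2 + 7u + 6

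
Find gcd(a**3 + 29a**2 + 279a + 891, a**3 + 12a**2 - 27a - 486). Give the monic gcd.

a**2 + 18a + 81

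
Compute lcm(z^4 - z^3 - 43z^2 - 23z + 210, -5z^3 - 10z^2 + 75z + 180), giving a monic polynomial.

z^6 - 2z^5 - 54z^4 + 32z^3 + 749z^2 + 66z - 2520

By polynomial division,
  z^4 - z^3 - 43z^2 - 23z + 210 = (-(1/5)z + 3/5)(-5z^3 - 10z^2 + 75z + 180) + (-22z^2 - 32z + 102)
  -5z^3 - 10z^2 + 75z + 180 = ((5/22)z + 15/121)(-22z^2 - 32z + 102) + ((6750/121)z + 20250/121)
  -22z^2 - 32z + 102 = (-(1331/3375)z + 2057/3375)((6750/121)z + 20250/121) + (0)
Last nonzero remainder: (6750/121)z + 20250/121. Dividing through by 6750/121 gives the monic gcd z + 3.
Then lcm(f, g) = f·g / gcd(f, g); expanding and making the result monic gives the answer.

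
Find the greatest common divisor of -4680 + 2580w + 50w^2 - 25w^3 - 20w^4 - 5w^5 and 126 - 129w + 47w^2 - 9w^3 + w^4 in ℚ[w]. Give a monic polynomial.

6 - 5w + w^2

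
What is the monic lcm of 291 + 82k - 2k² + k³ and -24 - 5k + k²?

-2328 - 365k + 98k² - 10k³ + k⁴

By polynomial division,
  k³ - 2k² + 82k + 291 = (k + 3)(k² - 5k - 24) + (121k + 363)
  k² - 5k - 24 = ((1/121)k - 8/121)(121k + 363) + (0)
Last nonzero remainder: 121k + 363. Dividing through by 121 gives the monic gcd k + 3.
Then lcm(f, g) = f·g / gcd(f, g); expanding and making the result monic gives the answer.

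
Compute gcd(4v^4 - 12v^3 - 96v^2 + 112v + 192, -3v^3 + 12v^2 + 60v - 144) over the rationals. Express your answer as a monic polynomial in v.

v^3 - 4v^2 - 20v + 48

Euclidean algorithm in ℚ[v]:
  4v^4 - 12v^3 - 96v^2 + 112v + 192 = (-(4/3)v - 4/3)(-3v^3 + 12v^2 + 60v - 144) + (0)
Last nonzero remainder: -3v^3 + 12v^2 + 60v - 144. Dividing through by -3 gives the monic gcd v^3 - 4v^2 - 20v + 48.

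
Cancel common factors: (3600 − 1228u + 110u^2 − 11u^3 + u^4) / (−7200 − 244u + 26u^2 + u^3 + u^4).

Repeated division with remainder:
  u^4 − 11u^3 + 110u^2 − 1228u + 3600 = (u^4 + u^3 + 26u^2 − 244u − 7200) + (−12u^3 + 84u^2 − 984u + 10800)
  u^4 + u^3 + 26u^2 − 244u − 7200 = (−(1/12)u − 2/3)(−12u^3 + 84u^2 − 984u + 10800) + (0)
Last nonzero remainder: −12u^3 + 84u^2 − 984u + 10800. Dividing through by −12 gives the monic gcd u^3 − 7u^2 + 82u − 900.
Cancel u^3 − 7u^2 + 82u − 900 from numerator and denominator to get the reduced form.

(−4 + u)/(8 + u)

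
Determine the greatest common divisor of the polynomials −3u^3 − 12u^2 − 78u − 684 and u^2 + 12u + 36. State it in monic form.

Apply the Euclidean algorithm:
  −3u^3 − 12u^2 − 78u − 684 = (−3u + 24)(u^2 + 12u + 36) + (−258u − 1548)
  u^2 + 12u + 36 = (−(1/258)u − 1/43)(−258u − 1548) + (0)
Last nonzero remainder: −258u − 1548. Dividing through by −258 gives the monic gcd u + 6.

u + 6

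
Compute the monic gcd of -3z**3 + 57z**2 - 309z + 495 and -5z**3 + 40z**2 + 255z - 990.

By polynomial division,
  -3z**3 + 57z**2 - 309z + 495 = (3/5)(-5z**3 + 40z**2 + 255z - 990) + (33z**2 - 462z + 1089)
  -5z**3 + 40z**2 + 255z - 990 = (-(5/33)z - 10/11)(33z**2 - 462z + 1089) + (0)
Last nonzero remainder: 33z**2 - 462z + 1089. Dividing through by 33 gives the monic gcd z**2 - 14z + 33.

z**2 - 14z + 33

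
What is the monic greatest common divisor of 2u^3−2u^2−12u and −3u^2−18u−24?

Repeated division with remainder:
  2u^3−2u^2−12u = (−(2/3)u+14/3)(−3u^2−18u−24) + (56u+112)
  −3u^2−18u−24 = (−(3/56)u−3/14)(56u+112) + (0)
Last nonzero remainder: 56u+112. Dividing through by 56 gives the monic gcd u+2.

u+2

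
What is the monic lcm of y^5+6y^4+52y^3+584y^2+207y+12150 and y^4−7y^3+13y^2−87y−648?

Apply the Euclidean algorithm:
  y^5+6y^4+52y^3+584y^2+207y+12150 = (y+13)(y^4−7y^3+13y^2−87y−648) + (130y^3+502y^2+1986y+20574)
  y^4−7y^3+13y^2−87y−648 = ((1/130)y−353/4225)(130y^3+502y^2+1986y+20574) + ((167586/4225)y^2−(335172/4225)y+4524822/4225)
  130y^3+502y^2+1986y+20574 = ((274625/83793)y+536575/27931)((167586/4225)y^2−(335172/4225)y+4524822/4225) + (0)
Last nonzero remainder: (167586/4225)y^2−(335172/4225)y+4524822/4225. Dividing through by 167586/4225 gives the monic gcd y^2−2y+27.
Then lcm(f, g) = f·g / gcd(f, g); expanding and making the result monic gives the answer.

y^7+y^6−2y^5+180y^4−3961y^3−2901y^2−65718y−291600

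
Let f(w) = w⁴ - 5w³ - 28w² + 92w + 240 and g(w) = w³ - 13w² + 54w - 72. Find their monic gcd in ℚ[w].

w - 6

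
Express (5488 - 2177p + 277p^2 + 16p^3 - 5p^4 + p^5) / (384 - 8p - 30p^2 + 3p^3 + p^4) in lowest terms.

Repeated division with remainder:
  p^5 - 5p^4 + 16p^3 + 277p^2 - 2177p + 5488 = (p - 8)(p^4 + 3p^3 - 30p^2 - 8p + 384) + (70p^3 + 45p^2 - 2625p + 8560)
  p^4 + 3p^3 - 30p^2 - 8p + 384 = ((1/70)p + 33/980)(70p^3 + 45p^2 - 2625p + 8560) + ((1173/196)p^2 - (1173/28)p + 4692/49)
  70p^3 + 45p^2 - 2625p + 8560 = ((13720/1173)p + 104860/1173)((1173/196)p^2 - (1173/28)p + 4692/49) + (0)
Last nonzero remainder: (1173/196)p^2 - (1173/28)p + 4692/49. Dividing through by 1173/196 gives the monic gcd p^2 - 7p + 16.
Cancel p^2 - 7p + 16 from numerator and denominator to get the reduced form.

(343 + 14p + 2p^2 + p^3)/(24 + 10p + p^2)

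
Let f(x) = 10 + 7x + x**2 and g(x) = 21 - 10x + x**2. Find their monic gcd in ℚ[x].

Euclidean algorithm in ℚ[x]:
  x**2 + 7x + 10 = (x**2 - 10x + 21) + (17x - 11)
  x**2 - 10x + 21 = ((1/17)x - 159/289)(17x - 11) + (4320/289)
  17x - 11 = ((4913/4320)x - 3179/4320)(4320/289) + (0)
The last nonzero remainder is the constant 4320/289, so the polynomials are coprime and gcd = 1.

1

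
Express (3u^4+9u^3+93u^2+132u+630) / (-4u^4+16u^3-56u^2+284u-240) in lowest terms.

Apply the Euclidean algorithm:
  3u^4+9u^3+93u^2+132u+630 = (-3/4)(-4u^4+16u^3-56u^2+284u-240) + (21u^3+51u^2+345u+450)
  -4u^4+16u^3-56u^2+284u-240 = (-(4/21)u+60/49)(21u^3+51u^2+345u+450) + (-(2584/49)u^2-(2584/49)u-38760/49)
  21u^3+51u^2+345u+450 = (-(1029/2584)u-735/1292)(-(2584/49)u^2-(2584/49)u-38760/49) + (0)
Last nonzero remainder: -(2584/49)u^2-(2584/49)u-38760/49. Dividing through by -2584/49 gives the monic gcd u^2+u+15.
Cancel u^2+u+15 from numerator and denominator to get the reduced form.

(-3u^2-6u-42)/(4u^2-20u+16)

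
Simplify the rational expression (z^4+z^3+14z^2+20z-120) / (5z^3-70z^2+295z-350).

(z^3+3z^2+20z+60)/(5z^2-60z+175)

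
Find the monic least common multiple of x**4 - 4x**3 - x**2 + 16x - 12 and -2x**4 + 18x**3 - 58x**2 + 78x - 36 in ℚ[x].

Repeated division with remainder:
  x**4 - 4x**3 - x**2 + 16x - 12 = (-1/2)(-2x**4 + 18x**3 - 58x**2 + 78x - 36) + (5x**3 - 30x**2 + 55x - 30)
  -2x**4 + 18x**3 - 58x**2 + 78x - 36 = (-(2/5)x + 6/5)(5x**3 - 30x**2 + 55x - 30) + (0)
Last nonzero remainder: 5x**3 - 30x**2 + 55x - 30. Dividing through by 5 gives the monic gcd x**3 - 6x**2 + 11x - 6.
Then lcm(f, g) = f·g / gcd(f, g); expanding and making the result monic gives the answer.

x**5 - 7x**4 + 11x**3 + 19x**2 - 60x + 36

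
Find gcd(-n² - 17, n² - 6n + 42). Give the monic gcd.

Repeated division with remainder:
  -n² - 17 = (-1)(n² - 6n + 42) + (-6n + 25)
  n² - 6n + 42 = (-(1/6)n + 11/36)(-6n + 25) + (1237/36)
  -6n + 25 = (-(216/1237)n + 900/1237)(1237/36) + (0)
The last nonzero remainder is the constant 1237/36, so the polynomials are coprime and gcd = 1.

1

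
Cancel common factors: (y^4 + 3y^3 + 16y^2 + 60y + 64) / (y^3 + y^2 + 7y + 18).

(y^3 + y^2 + 14y + 32)/(y^2 − y + 9)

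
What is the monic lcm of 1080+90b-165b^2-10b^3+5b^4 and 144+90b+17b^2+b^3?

Repeated division with remainder:
  5b^4-10b^3-165b^2+90b+1080 = (5b-95)(b^3+17b^2+90b+144) + (1000b^2+7920b+14760)
  b^3+17b^2+90b+144 = ((1/1000)b+227/25000)(1000b^2+7920b+14760) + ((2079/625)b+6237/625)
  1000b^2+7920b+14760 = ((625000/2079)b+1025000/693)((2079/625)b+6237/625) + (0)
Last nonzero remainder: (2079/625)b+6237/625. Dividing through by 2079/625 gives the monic gcd b+3.
Then lcm(f, g) = f·g / gcd(f, g); expanding and making the result monic gives the answer.

10368+3888b-1116b^2-540b^3-13b^4+12b^5+b^6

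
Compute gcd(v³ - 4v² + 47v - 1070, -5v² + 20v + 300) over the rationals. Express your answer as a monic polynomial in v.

v - 10

Apply the Euclidean algorithm:
  v³ - 4v² + 47v - 1070 = (-(1/5)v)(-5v² + 20v + 300) + (107v - 1070)
  -5v² + 20v + 300 = (-(5/107)v - 30/107)(107v - 1070) + (0)
Last nonzero remainder: 107v - 1070. Dividing through by 107 gives the monic gcd v - 10.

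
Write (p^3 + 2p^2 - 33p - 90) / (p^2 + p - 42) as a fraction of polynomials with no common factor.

By polynomial division,
  p^3 + 2p^2 - 33p - 90 = (p + 1)(p^2 + p - 42) + (8p - 48)
  p^2 + p - 42 = ((1/8)p + 7/8)(8p - 48) + (0)
Last nonzero remainder: 8p - 48. Dividing through by 8 gives the monic gcd p - 6.
Cancel p - 6 from numerator and denominator to get the reduced form.

(p^2 + 8p + 15)/(p + 7)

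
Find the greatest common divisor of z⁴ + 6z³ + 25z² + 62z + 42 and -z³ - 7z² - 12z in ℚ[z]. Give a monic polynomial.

z + 3

By polynomial division,
  z⁴ + 6z³ + 25z² + 62z + 42 = (-z + 1)(-z³ - 7z² - 12z) + (20z² + 74z + 42)
  -z³ - 7z² - 12z = (-(1/20)z - 33/200)(20z² + 74z + 42) + ((231/100)z + 693/100)
  20z² + 74z + 42 = ((2000/231)z + 200/33)((231/100)z + 693/100) + (0)
Last nonzero remainder: (231/100)z + 693/100. Dividing through by 231/100 gives the monic gcd z + 3.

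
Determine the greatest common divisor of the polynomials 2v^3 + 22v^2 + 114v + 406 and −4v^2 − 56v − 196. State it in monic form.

v + 7

Euclidean algorithm in ℚ[v]:
  2v^3 + 22v^2 + 114v + 406 = (−(1/2)v + 3/2)(−4v^2 − 56v − 196) + (100v + 700)
  −4v^2 − 56v − 196 = (−(1/25)v − 7/25)(100v + 700) + (0)
Last nonzero remainder: 100v + 700. Dividing through by 100 gives the monic gcd v + 7.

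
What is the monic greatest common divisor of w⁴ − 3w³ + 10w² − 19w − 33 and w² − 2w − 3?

Apply the Euclidean algorithm:
  w⁴ − 3w³ + 10w² − 19w − 33 = (w² − w + 11)(w² − 2w − 3) + (0)
The last nonzero remainder w² − 2w − 3 is already monic.

w² − 2w − 3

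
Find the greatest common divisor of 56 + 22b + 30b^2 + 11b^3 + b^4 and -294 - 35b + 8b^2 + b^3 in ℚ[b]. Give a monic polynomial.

7 + b

Euclidean algorithm in ℚ[b]:
  b^4 + 11b^3 + 30b^2 + 22b + 56 = (b + 3)(b^3 + 8b^2 - 35b - 294) + (41b^2 + 421b + 938)
  b^3 + 8b^2 - 35b - 294 = ((1/41)b - 93/1681)(41b^2 + 421b + 938) + (-(58140/1681)b - 406980/1681)
  41b^2 + 421b + 938 = (-(68921/58140)b - 112627/29070)(-(58140/1681)b - 406980/1681) + (0)
Last nonzero remainder: -(58140/1681)b - 406980/1681. Dividing through by -58140/1681 gives the monic gcd b + 7.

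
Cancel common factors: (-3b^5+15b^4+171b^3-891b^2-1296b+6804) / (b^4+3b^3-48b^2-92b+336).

(-3b^3+18b^2+27b-162)/(b^2+2b-8)

By polynomial division,
  -3b^5+15b^4+171b^3-891b^2-1296b+6804 = (-3b+24)(b^4+3b^3-48b^2-92b+336) + (-45b^3-15b^2+1920b-1260)
  b^4+3b^3-48b^2-92b+336 = (-(1/45)b-8/135)(-45b^3-15b^2+1920b-1260) + (-(56/9)b^2-(56/9)b+784/3)
  -45b^3-15b^2+1920b-1260 = ((405/56)b-135/28)(-(56/9)b^2-(56/9)b+784/3) + (0)
Last nonzero remainder: -(56/9)b^2-(56/9)b+784/3. Dividing through by -56/9 gives the monic gcd b^2+b-42.
Cancel b^2+b-42 from numerator and denominator to get the reduced form.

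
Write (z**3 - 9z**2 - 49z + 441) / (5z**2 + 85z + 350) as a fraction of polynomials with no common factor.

(z**2 - 16z + 63)/(5z + 50)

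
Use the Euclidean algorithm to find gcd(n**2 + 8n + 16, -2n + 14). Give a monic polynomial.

1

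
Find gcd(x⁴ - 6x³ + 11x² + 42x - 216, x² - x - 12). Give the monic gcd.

By polynomial division,
  x⁴ - 6x³ + 11x² + 42x - 216 = (x² - 5x + 18)(x² - x - 12) + (0)
The last nonzero remainder x² - x - 12 is already monic.

x² - x - 12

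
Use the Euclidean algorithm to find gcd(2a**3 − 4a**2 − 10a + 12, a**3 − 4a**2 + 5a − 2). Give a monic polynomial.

By polynomial division,
  2a**3 − 4a**2 − 10a + 12 = (2)(a**3 − 4a**2 + 5a − 2) + (4a**2 − 20a + 16)
  a**3 − 4a**2 + 5a − 2 = ((1/4)a + 1/4)(4a**2 − 20a + 16) + (6a − 6)
  4a**2 − 20a + 16 = ((2/3)a − 8/3)(6a − 6) + (0)
Last nonzero remainder: 6a − 6. Dividing through by 6 gives the monic gcd a − 1.

a − 1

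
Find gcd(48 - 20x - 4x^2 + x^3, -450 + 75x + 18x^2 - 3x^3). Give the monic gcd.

-6 + x

Repeated division with remainder:
  x^3 - 4x^2 - 20x + 48 = (-1/3)(-3x^3 + 18x^2 + 75x - 450) + (2x^2 + 5x - 102)
  -3x^3 + 18x^2 + 75x - 450 = (-(3/2)x + 51/4)(2x^2 + 5x - 102) + (-(567/4)x + 1701/2)
  2x^2 + 5x - 102 = (-(8/567)x - 68/567)(-(567/4)x + 1701/2) + (0)
Last nonzero remainder: -(567/4)x + 1701/2. Dividing through by -567/4 gives the monic gcd x - 6.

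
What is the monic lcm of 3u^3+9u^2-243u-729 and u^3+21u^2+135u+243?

By polynomial division,
  3u^3+9u^2-243u-729 = (3)(u^3+21u^2+135u+243) + (-54u^2-648u-1458)
  u^3+21u^2+135u+243 = (-(1/54)u-1/6)(-54u^2-648u-1458) + (0)
Last nonzero remainder: -54u^2-648u-1458. Dividing through by -54 gives the monic gcd u^2+12u+27.
Then lcm(f, g) = f·g / gcd(f, g); expanding and making the result monic gives the answer.

u^4+12u^3-54u^2-972u-2187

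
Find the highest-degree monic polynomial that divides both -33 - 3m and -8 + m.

Euclidean algorithm in ℚ[m]:
  -3m - 33 = (-3)(m - 8) + (-57)
  m - 8 = (-(1/57)m + 8/57)(-57) + (0)
The last nonzero remainder is the constant -57, so the polynomials are coprime and gcd = 1.

1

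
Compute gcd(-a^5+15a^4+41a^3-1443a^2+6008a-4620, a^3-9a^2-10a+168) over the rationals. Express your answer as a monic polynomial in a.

a^2-13a+42

Apply the Euclidean algorithm:
  -a^5+15a^4+41a^3-1443a^2+6008a-4620 = (-a^2+6a+85)(a^3-9a^2-10a+168) + (-450a^2+5850a-18900)
  a^3-9a^2-10a+168 = (-(1/450)a-2/225)(-450a^2+5850a-18900) + (0)
Last nonzero remainder: -450a^2+5850a-18900. Dividing through by -450 gives the monic gcd a^2-13a+42.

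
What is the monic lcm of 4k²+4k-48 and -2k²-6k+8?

Repeated division with remainder:
  4k²+4k-48 = (-2)(-2k²-6k+8) + (-8k-32)
  -2k²-6k+8 = ((1/4)k-1/4)(-8k-32) + (0)
Last nonzero remainder: -8k-32. Dividing through by -8 gives the monic gcd k+4.
Then lcm(f, g) = f·g / gcd(f, g); expanding and making the result monic gives the answer.

k³-13k+12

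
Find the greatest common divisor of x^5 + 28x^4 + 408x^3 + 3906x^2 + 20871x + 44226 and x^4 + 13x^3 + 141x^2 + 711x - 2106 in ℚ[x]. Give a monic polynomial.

x^3 + 15x^2 + 171x + 1053

Euclidean algorithm in ℚ[x]:
  x^5 + 28x^4 + 408x^3 + 3906x^2 + 20871x + 44226 = (x + 15)(x^4 + 13x^3 + 141x^2 + 711x - 2106) + (72x^3 + 1080x^2 + 12312x + 75816)
  x^4 + 13x^3 + 141x^2 + 711x - 2106 = ((1/72)x - 1/36)(72x^3 + 1080x^2 + 12312x + 75816) + (0)
Last nonzero remainder: 72x^3 + 1080x^2 + 12312x + 75816. Dividing through by 72 gives the monic gcd x^3 + 15x^2 + 171x + 1053.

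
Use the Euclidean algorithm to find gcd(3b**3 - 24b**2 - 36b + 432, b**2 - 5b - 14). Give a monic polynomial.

1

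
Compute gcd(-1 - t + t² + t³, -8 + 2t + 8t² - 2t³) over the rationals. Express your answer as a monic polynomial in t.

-1 + t²

By polynomial division,
  t³ + t² - t - 1 = (-1/2)(-2t³ + 8t² + 2t - 8) + (5t² - 5)
  -2t³ + 8t² + 2t - 8 = (-(2/5)t + 8/5)(5t² - 5) + (0)
Last nonzero remainder: 5t² - 5. Dividing through by 5 gives the monic gcd t² - 1.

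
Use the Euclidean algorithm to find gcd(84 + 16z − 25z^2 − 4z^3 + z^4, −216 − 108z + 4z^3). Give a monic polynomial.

Apply the Euclidean algorithm:
  z^4 − 4z^3 − 25z^2 + 16z + 84 = ((1/4)z − 1)(4z^3 − 108z − 216) + (2z^2 − 38z − 132)
  4z^3 − 108z − 216 = (2z + 38)(2z^2 − 38z − 132) + (1600z + 4800)
  2z^2 − 38z − 132 = ((1/800)z − 11/400)(1600z + 4800) + (0)
Last nonzero remainder: 1600z + 4800. Dividing through by 1600 gives the monic gcd z + 3.

3 + z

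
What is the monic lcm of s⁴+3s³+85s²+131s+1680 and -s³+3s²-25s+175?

By polynomial division,
  s⁴+3s³+85s²+131s+1680 = (-s-6)(-s³+3s²-25s+175) + (78s²+156s+2730)
  -s³+3s²-25s+175 = (-(1/78)s+5/78)(78s²+156s+2730) + (0)
Last nonzero remainder: 78s²+156s+2730. Dividing through by 78 gives the monic gcd s²+2s+35.
Then lcm(f, g) = f·g / gcd(f, g); expanding and making the result monic gives the answer.

s⁵-2s⁴+70s³-294s²+1025s-8400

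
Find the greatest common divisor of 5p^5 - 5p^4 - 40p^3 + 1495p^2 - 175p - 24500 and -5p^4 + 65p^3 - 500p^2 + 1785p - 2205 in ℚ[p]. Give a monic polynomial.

Repeated division with remainder:
  5p^5 - 5p^4 - 40p^3 + 1495p^2 - 175p - 24500 = (-p - 12)(-5p^4 + 65p^3 - 500p^2 + 1785p - 2205) + (240p^3 - 2720p^2 + 19040p - 50960)
  -5p^4 + 65p^3 - 500p^2 + 1785p - 2205 = (-(1/48)p + 5/144)(240p^3 - 2720p^2 + 19040p - 50960) + (-(80/9)p^2 + (560/9)p - 3920/9)
  240p^3 - 2720p^2 + 19040p - 50960 = (-27p + 117)(-(80/9)p^2 + (560/9)p - 3920/9) + (0)
Last nonzero remainder: -(80/9)p^2 + (560/9)p - 3920/9. Dividing through by -80/9 gives the monic gcd p^2 - 7p + 49.

p^2 - 7p + 49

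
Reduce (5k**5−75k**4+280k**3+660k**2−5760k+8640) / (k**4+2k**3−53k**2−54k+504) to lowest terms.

Euclidean algorithm in ℚ[k]:
  5k**5−75k**4+280k**3+660k**2−5760k+8640 = (5k−85)(k**4+2k**3−53k**2−54k+504) + (715k**3−3575k**2−12870k+51480)
  k**4+2k**3−53k**2−54k+504 = ((1/715)k+7/715)(715k**3−3575k**2−12870k+51480) + (0)
Last nonzero remainder: 715k**3−3575k**2−12870k+51480. Dividing through by 715 gives the monic gcd k**3−5k**2−18k+72.
Cancel k**3−5k**2−18k+72 from numerator and denominator to get the reduced form.

(5k**2−50k+120)/(k+7)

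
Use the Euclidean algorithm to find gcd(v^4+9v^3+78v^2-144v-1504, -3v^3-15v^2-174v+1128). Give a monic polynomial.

Apply the Euclidean algorithm:
  v^4+9v^3+78v^2-144v-1504 = (-(1/3)v-4/3)(-3v^3-15v^2-174v+1128) + (0)
Last nonzero remainder: -3v^3-15v^2-174v+1128. Dividing through by -3 gives the monic gcd v^3+5v^2+58v-376.

v^3+5v^2+58v-376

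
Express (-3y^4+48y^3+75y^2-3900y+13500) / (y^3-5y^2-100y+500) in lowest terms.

(-3y^2+3y+270)/(y+10)

By polynomial division,
  -3y^4+48y^3+75y^2-3900y+13500 = (-3y+33)(y^3-5y^2-100y+500) + (-60y^2+900y-3000)
  y^3-5y^2-100y+500 = (-(1/60)y-1/6)(-60y^2+900y-3000) + (0)
Last nonzero remainder: -60y^2+900y-3000. Dividing through by -60 gives the monic gcd y^2-15y+50.
Cancel y^2-15y+50 from numerator and denominator to get the reduced form.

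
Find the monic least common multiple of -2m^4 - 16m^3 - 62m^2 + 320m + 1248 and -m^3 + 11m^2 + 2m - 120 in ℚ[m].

m^5 - 2m^4 - 49m^3 - 470m^2 + 976m + 6240

Repeated division with remainder:
  -2m^4 - 16m^3 - 62m^2 + 320m + 1248 = (2m + 38)(-m^3 + 11m^2 + 2m - 120) + (-484m^2 + 484m + 5808)
  -m^3 + 11m^2 + 2m - 120 = ((1/484)m - 5/242)(-484m^2 + 484m + 5808) + (0)
Last nonzero remainder: -484m^2 + 484m + 5808. Dividing through by -484 gives the monic gcd m^2 - m - 12.
Then lcm(f, g) = f·g / gcd(f, g); expanding and making the result monic gives the answer.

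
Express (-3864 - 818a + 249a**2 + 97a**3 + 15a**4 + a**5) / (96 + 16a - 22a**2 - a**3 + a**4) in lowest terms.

Repeated division with remainder:
  a**5 + 15a**4 + 97a**3 + 249a**2 - 818a - 3864 = (a + 16)(a**4 - a**3 - 22a**2 + 16a + 96) + (135a**3 + 585a**2 - 1170a - 5400)
  a**4 - a**3 - 22a**2 + 16a + 96 = ((1/135)a - 16/405)(135a**3 + 585a**2 - 1170a - 5400) + ((88/9)a**2 + (88/9)a - 352/3)
  135a**3 + 585a**2 - 1170a - 5400 = ((1215/88)a + 2025/44)((88/9)a**2 + (88/9)a - 352/3) + (0)
Last nonzero remainder: (88/9)a**2 + (88/9)a - 352/3. Dividing through by 88/9 gives the monic gcd a**2 + a - 12.
Cancel a**2 + a - 12 from numerator and denominator to get the reduced form.

(322 + 95a + 14a**2 + a**3)/(-8 - 2a + a**2)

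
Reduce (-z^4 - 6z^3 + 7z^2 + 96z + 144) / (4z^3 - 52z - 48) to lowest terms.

(-z^2 - 7z - 12)/(4z + 4)

By polynomial division,
  -z^4 - 6z^3 + 7z^2 + 96z + 144 = (-(1/4)z - 3/2)(4z^3 - 52z - 48) + (-6z^2 + 6z + 72)
  4z^3 - 52z - 48 = (-(2/3)z - 2/3)(-6z^2 + 6z + 72) + (0)
Last nonzero remainder: -6z^2 + 6z + 72. Dividing through by -6 gives the monic gcd z^2 - z - 12.
Cancel z^2 - z - 12 from numerator and denominator to get the reduced form.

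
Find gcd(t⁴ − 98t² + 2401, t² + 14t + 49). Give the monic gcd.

By polynomial division,
  t⁴ − 98t² + 2401 = (t² − 14t + 49)(t² + 14t + 49) + (0)
The last nonzero remainder t² + 14t + 49 is already monic.

t² + 14t + 49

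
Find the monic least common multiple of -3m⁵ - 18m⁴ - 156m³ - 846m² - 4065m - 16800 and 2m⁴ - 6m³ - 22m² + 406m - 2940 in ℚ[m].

Euclidean algorithm in ℚ[m]:
  -3m⁵ - 18m⁴ - 156m³ - 846m² - 4065m - 16800 = (-(3/2)m - 27/2)(2m⁴ - 6m³ - 22m² + 406m - 2940) + (-270m³ - 534m² - 2994m - 56490)
  2m⁴ - 6m³ - 22m² + 406m - 2940 = (-(1/135)m + 224/6075)(-270m³ - 534m² - 2994m - 56490) + (-(49588/2025)m² + (198352/2025)m - 347116/405)
  -270m³ - 534m² - 2994m - 56490 = ((273375/24794)m + 1634175/24794)(-(49588/2025)m² + (198352/2025)m - 347116/405) + (0)
Last nonzero remainder: -(49588/2025)m² + (198352/2025)m - 347116/405. Dividing through by -49588/2025 gives the monic gcd m² - 4m + 35.
Then lcm(f, g) = f·g / gcd(f, g); expanding and making the result monic gives the answer.

m⁷ + 7m⁶ + 16m⁵ + 82m⁴ - 547m³ - 4889m² - 51310m - 235200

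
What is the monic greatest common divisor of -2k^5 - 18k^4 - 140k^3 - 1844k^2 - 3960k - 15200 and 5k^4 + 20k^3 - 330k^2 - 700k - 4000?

k^3 + 12k^2 + 30k + 100

By polynomial division,
  -2k^5 - 18k^4 - 140k^3 - 1844k^2 - 3960k - 15200 = (-(2/5)k - 2)(5k^4 + 20k^3 - 330k^2 - 700k - 4000) + (-232k^3 - 2784k^2 - 6960k - 23200)
  5k^4 + 20k^3 - 330k^2 - 700k - 4000 = (-(5/232)k + 5/29)(-232k^3 - 2784k^2 - 6960k - 23200) + (0)
Last nonzero remainder: -232k^3 - 2784k^2 - 6960k - 23200. Dividing through by -232 gives the monic gcd k^3 + 12k^2 + 30k + 100.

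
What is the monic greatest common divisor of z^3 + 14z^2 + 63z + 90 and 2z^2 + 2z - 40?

Repeated division with remainder:
  z^3 + 14z^2 + 63z + 90 = ((1/2)z + 13/2)(2z^2 + 2z - 40) + (70z + 350)
  2z^2 + 2z - 40 = ((1/35)z - 4/35)(70z + 350) + (0)
Last nonzero remainder: 70z + 350. Dividing through by 70 gives the monic gcd z + 5.

z + 5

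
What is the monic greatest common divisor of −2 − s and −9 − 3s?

Euclidean algorithm in ℚ[s]:
  −s − 2 = (1/3)(−3s − 9) + (1)
  −3s − 9 = (−3s − 9)(1) + (0)
The last nonzero remainder is the constant 1, so the polynomials are coprime and gcd = 1.

1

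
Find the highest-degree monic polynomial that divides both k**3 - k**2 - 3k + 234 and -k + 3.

Euclidean algorithm in ℚ[k]:
  k**3 - k**2 - 3k + 234 = (-k**2 - 2k - 3)(-k + 3) + (243)
  -k + 3 = (-(1/243)k + 1/81)(243) + (0)
The last nonzero remainder is the constant 243, so the polynomials are coprime and gcd = 1.

1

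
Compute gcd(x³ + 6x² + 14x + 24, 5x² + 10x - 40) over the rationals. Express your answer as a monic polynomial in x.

x + 4

By polynomial division,
  x³ + 6x² + 14x + 24 = ((1/5)x + 4/5)(5x² + 10x - 40) + (14x + 56)
  5x² + 10x - 40 = ((5/14)x - 5/7)(14x + 56) + (0)
Last nonzero remainder: 14x + 56. Dividing through by 14 gives the monic gcd x + 4.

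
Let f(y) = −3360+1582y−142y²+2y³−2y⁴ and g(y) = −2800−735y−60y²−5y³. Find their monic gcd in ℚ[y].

Apply the Euclidean algorithm:
  −2y⁴+2y³−142y²+1582y−3360 = ((2/5)y−26/5)(−5y³−60y²−735y−2800) + (−160y²−1120y−17920)
  −5y³−60y²−735y−2800 = ((1/32)y+5/32)(−160y²−1120y−17920) + (0)
Last nonzero remainder: −160y²−1120y−17920. Dividing through by −160 gives the monic gcd y²+7y+112.

112+7y+y²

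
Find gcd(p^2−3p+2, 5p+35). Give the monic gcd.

Repeated division with remainder:
  p^2−3p+2 = ((1/5)p−2)(5p+35) + (72)
  5p+35 = ((5/72)p+35/72)(72) + (0)
The last nonzero remainder is the constant 72, so the polynomials are coprime and gcd = 1.

1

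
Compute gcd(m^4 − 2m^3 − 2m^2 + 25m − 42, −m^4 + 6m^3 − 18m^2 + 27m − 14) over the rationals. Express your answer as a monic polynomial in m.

Apply the Euclidean algorithm:
  m^4 − 2m^3 − 2m^2 + 25m − 42 = (−1)(−m^4 + 6m^3 − 18m^2 + 27m − 14) + (4m^3 − 20m^2 + 52m − 56)
  −m^4 + 6m^3 − 18m^2 + 27m − 14 = (−(1/4)m + 1/4)(4m^3 − 20m^2 + 52m − 56) + (0)
Last nonzero remainder: 4m^3 − 20m^2 + 52m − 56. Dividing through by 4 gives the monic gcd m^3 − 5m^2 + 13m − 14.

m^3 − 5m^2 + 13m − 14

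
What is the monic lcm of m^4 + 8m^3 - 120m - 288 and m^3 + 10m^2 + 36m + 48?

Repeated division with remainder:
  m^4 + 8m^3 - 120m - 288 = (m - 2)(m^3 + 10m^2 + 36m + 48) + (-16m^2 - 96m - 192)
  m^3 + 10m^2 + 36m + 48 = (-(1/16)m - 1/4)(-16m^2 - 96m - 192) + (0)
Last nonzero remainder: -16m^2 - 96m - 192. Dividing through by -16 gives the monic gcd m^2 + 6m + 12.
Then lcm(f, g) = f·g / gcd(f, g); expanding and making the result monic gives the answer.

m^5 + 12m^4 + 32m^3 - 120m^2 - 768m - 1152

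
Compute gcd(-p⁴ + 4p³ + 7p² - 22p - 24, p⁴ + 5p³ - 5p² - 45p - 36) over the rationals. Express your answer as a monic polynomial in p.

p² - 2p - 3

Apply the Euclidean algorithm:
  -p⁴ + 4p³ + 7p² - 22p - 24 = (-1)(p⁴ + 5p³ - 5p² - 45p - 36) + (9p³ + 2p² - 67p - 60)
  p⁴ + 5p³ - 5p² - 45p - 36 = ((1/9)p + 43/81)(9p³ + 2p² - 67p - 60) + ((112/81)p² - (224/81)p - 112/27)
  9p³ + 2p² - 67p - 60 = ((729/112)p + 405/28)((112/81)p² - (224/81)p - 112/27) + (0)
Last nonzero remainder: (112/81)p² - (224/81)p - 112/27. Dividing through by 112/81 gives the monic gcd p² - 2p - 3.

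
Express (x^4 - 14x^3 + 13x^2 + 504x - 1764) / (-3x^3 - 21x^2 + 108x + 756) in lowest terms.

Apply the Euclidean algorithm:
  x^4 - 14x^3 + 13x^2 + 504x - 1764 = (-(1/3)x + 7)(-3x^3 - 21x^2 + 108x + 756) + (196x^2 - 7056)
  -3x^3 - 21x^2 + 108x + 756 = (-(3/196)x - 3/28)(196x^2 - 7056) + (0)
Last nonzero remainder: 196x^2 - 7056. Dividing through by 196 gives the monic gcd x^2 - 36.
Cancel x^2 - 36 from numerator and denominator to get the reduced form.

(-x^2 + 14x - 49)/(3x + 21)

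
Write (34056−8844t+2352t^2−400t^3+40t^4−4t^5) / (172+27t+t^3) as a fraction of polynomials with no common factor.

Repeated division with remainder:
  −4t^5+40t^4−400t^3+2352t^2−8844t+34056 = (−4t^2+40t−292)(t^3+27t+172) + (1960t^2−7840t+84280)
  t^3+27t+172 = ((1/1960)t+1/490)(1960t^2−7840t+84280) + (0)
Last nonzero remainder: 1960t^2−7840t+84280. Dividing through by 1960 gives the monic gcd t^2−4t+43.
Cancel t^2−4t+43 from numerator and denominator to get the reduced form.

(792−132t+24t^2−4t^3)/(4+t)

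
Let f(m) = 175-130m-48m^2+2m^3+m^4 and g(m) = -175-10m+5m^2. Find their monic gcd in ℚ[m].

-35-2m+m^2

Apply the Euclidean algorithm:
  m^4+2m^3-48m^2-130m+175 = ((1/5)m^2+(4/5)m-1)(5m^2-10m-175) + (0)
Last nonzero remainder: 5m^2-10m-175. Dividing through by 5 gives the monic gcd m^2-2m-35.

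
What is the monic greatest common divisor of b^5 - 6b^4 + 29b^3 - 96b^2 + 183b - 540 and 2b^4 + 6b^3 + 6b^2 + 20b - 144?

By polynomial division,
  b^5 - 6b^4 + 29b^3 - 96b^2 + 183b - 540 = ((1/2)b - 9/2)(2b^4 + 6b^3 + 6b^2 + 20b - 144) + (53b^3 - 79b^2 + 345b - 1188)
  2b^4 + 6b^3 + 6b^2 + 20b - 144 = ((2/53)b + 476/2809)(53b^3 - 79b^2 + 345b - 1188) + ((17888/2809)b^2 + (17888/2809)b + 160992/2809)
  53b^3 - 79b^2 + 345b - 1188 = ((148877/17888)b - 92697/4472)((17888/2809)b^2 + (17888/2809)b + 160992/2809) + (0)
Last nonzero remainder: (17888/2809)b^2 + (17888/2809)b + 160992/2809. Dividing through by 17888/2809 gives the monic gcd b^2 + b + 9.

b^2 + b + 9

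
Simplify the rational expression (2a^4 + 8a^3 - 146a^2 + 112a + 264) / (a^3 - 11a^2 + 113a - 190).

(2a^3 + 12a^2 - 122a - 132)/(a^2 - 9a + 95)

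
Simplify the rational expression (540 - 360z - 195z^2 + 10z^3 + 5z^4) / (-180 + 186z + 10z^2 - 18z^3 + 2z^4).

By polynomial division,
  5z^4 + 10z^3 - 195z^2 - 360z + 540 = (5/2)(2z^4 - 18z^3 + 10z^2 + 186z - 180) + (55z^3 - 220z^2 - 825z + 990)
  2z^4 - 18z^3 + 10z^2 + 186z - 180 = ((2/55)z - 2/11)(55z^3 - 220z^2 - 825z + 990) + (0)
Last nonzero remainder: 55z^3 - 220z^2 - 825z + 990. Dividing through by 55 gives the monic gcd z^3 - 4z^2 - 15z + 18.
Cancel z^3 - 4z^2 - 15z + 18 from numerator and denominator to get the reduced form.

(30 + 5z)/(-10 + 2z)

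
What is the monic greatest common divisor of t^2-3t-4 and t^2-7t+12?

t-4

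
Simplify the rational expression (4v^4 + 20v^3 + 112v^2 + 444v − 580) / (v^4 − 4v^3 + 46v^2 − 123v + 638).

Apply the Euclidean algorithm:
  4v^4 + 20v^3 + 112v^2 + 444v − 580 = (4)(v^4 − 4v^3 + 46v^2 − 123v + 638) + (36v^3 − 72v^2 + 936v − 3132)
  v^4 − 4v^3 + 46v^2 − 123v + 638 = ((1/36)v − 1/18)(36v^3 − 72v^2 + 936v − 3132) + (16v^2 + 16v + 464)
  36v^3 − 72v^2 + 936v − 3132 = ((9/4)v − 27/4)(16v^2 + 16v + 464) + (0)
Last nonzero remainder: 16v^2 + 16v + 464. Dividing through by 16 gives the monic gcd v^2 + v + 29.
Cancel v^2 + v + 29 from numerator and denominator to get the reduced form.

(4v^2 + 16v − 20)/(v^2 − 5v + 22)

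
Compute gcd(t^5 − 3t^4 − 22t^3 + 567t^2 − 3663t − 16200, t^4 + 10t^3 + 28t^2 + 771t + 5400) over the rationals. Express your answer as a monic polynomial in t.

t^3 + 2t^2 + 12t + 675

Apply the Euclidean algorithm:
  t^5 − 3t^4 − 22t^3 + 567t^2 − 3663t − 16200 = (t − 13)(t^4 + 10t^3 + 28t^2 + 771t + 5400) + (80t^3 + 160t^2 + 960t + 54000)
  t^4 + 10t^3 + 28t^2 + 771t + 5400 = ((1/80)t + 1/10)(80t^3 + 160t^2 + 960t + 54000) + (0)
Last nonzero remainder: 80t^3 + 160t^2 + 960t + 54000. Dividing through by 80 gives the monic gcd t^3 + 2t^2 + 12t + 675.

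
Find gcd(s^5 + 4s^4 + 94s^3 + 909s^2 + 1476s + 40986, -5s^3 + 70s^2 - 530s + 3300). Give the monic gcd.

s^2 - 4s + 66

Euclidean algorithm in ℚ[s]:
  s^5 + 4s^4 + 94s^3 + 909s^2 + 1476s + 40986 = (-(1/5)s^2 - (18/5)s - 48)(-5s^3 + 70s^2 - 530s + 3300) + (3021s^2 - 12084s + 199386)
  -5s^3 + 70s^2 - 530s + 3300 = (-(5/3021)s + 50/3021)(3021s^2 - 12084s + 199386) + (0)
Last nonzero remainder: 3021s^2 - 12084s + 199386. Dividing through by 3021 gives the monic gcd s^2 - 4s + 66.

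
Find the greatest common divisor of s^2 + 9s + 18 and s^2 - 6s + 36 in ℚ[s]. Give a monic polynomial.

1

Apply the Euclidean algorithm:
  s^2 + 9s + 18 = (s^2 - 6s + 36) + (15s - 18)
  s^2 - 6s + 36 = ((1/15)s - 8/25)(15s - 18) + (756/25)
  15s - 18 = ((125/252)s - 25/42)(756/25) + (0)
The last nonzero remainder is the constant 756/25, so the polynomials are coprime and gcd = 1.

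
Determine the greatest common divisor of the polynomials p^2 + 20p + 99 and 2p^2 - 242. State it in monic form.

Apply the Euclidean algorithm:
  p^2 + 20p + 99 = (1/2)(2p^2 - 242) + (20p + 220)
  2p^2 - 242 = ((1/10)p - 11/10)(20p + 220) + (0)
Last nonzero remainder: 20p + 220. Dividing through by 20 gives the monic gcd p + 11.

p + 11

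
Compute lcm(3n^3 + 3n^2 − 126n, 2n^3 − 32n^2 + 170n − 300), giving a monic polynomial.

n^5 − 9n^4 − 27n^3 + 445n^2 − 1050n

Repeated division with remainder:
  3n^3 + 3n^2 − 126n = (3/2)(2n^3 − 32n^2 + 170n − 300) + (51n^2 − 381n + 450)
  2n^3 − 32n^2 + 170n − 300 = ((2/51)n − 290/867)(51n^2 − 381n + 450) + ((7200/289)n − 43200/289)
  51n^2 − 381n + 450 = ((4913/2400)n − 289/96)((7200/289)n − 43200/289) + (0)
Last nonzero remainder: (7200/289)n − 43200/289. Dividing through by 7200/289 gives the monic gcd n − 6.
Then lcm(f, g) = f·g / gcd(f, g); expanding and making the result monic gives the answer.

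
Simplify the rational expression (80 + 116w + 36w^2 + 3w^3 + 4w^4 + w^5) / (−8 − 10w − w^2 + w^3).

By polynomial division,
  w^5 + 4w^4 + 3w^3 + 36w^2 + 116w + 80 = (w^2 + 5w + 18)(w^3 − w^2 − 10w − 8) + (112w^2 + 336w + 224)
  w^3 − w^2 − 10w − 8 = ((1/112)w − 1/28)(112w^2 + 336w + 224) + (0)
Last nonzero remainder: 112w^2 + 336w + 224. Dividing through by 112 gives the monic gcd w^2 + 3w + 2.
Cancel w^2 + 3w + 2 from numerator and denominator to get the reduced form.

(40 − 2w + w^2 + w^3)/(−4 + w)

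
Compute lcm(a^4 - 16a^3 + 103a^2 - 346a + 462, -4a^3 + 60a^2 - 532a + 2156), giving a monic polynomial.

a^6 - 24a^5 + 308a^4 - 2402a^3 + 11161a^2 - 30338a + 35574

Euclidean algorithm in ℚ[a]:
  a^4 - 16a^3 + 103a^2 - 346a + 462 = (-(1/4)a + 1/4)(-4a^3 + 60a^2 - 532a + 2156) + (-45a^2 + 326a - 77)
  -4a^3 + 60a^2 - 532a + 2156 = ((4/45)a - 1396/2025)(-45a^2 + 326a - 77) + (-(608344/2025)a + 4258408/2025)
  -45a^2 + 326a - 77 = ((91125/608344)a - 2025/55304)(-(608344/2025)a + 4258408/2025) + (0)
Last nonzero remainder: -(608344/2025)a + 4258408/2025. Dividing through by -608344/2025 gives the monic gcd a - 7.
Then lcm(f, g) = f·g / gcd(f, g); expanding and making the result monic gives the answer.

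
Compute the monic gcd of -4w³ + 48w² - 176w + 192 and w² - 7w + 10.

w - 2

By polynomial division,
  -4w³ + 48w² - 176w + 192 = (-4w + 20)(w² - 7w + 10) + (4w - 8)
  w² - 7w + 10 = ((1/4)w - 5/4)(4w - 8) + (0)
Last nonzero remainder: 4w - 8. Dividing through by 4 gives the monic gcd w - 2.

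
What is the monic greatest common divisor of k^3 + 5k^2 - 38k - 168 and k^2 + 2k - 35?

Euclidean algorithm in ℚ[k]:
  k^3 + 5k^2 - 38k - 168 = (k + 3)(k^2 + 2k - 35) + (-9k - 63)
  k^2 + 2k - 35 = (-(1/9)k + 5/9)(-9k - 63) + (0)
Last nonzero remainder: -9k - 63. Dividing through by -9 gives the monic gcd k + 7.

k + 7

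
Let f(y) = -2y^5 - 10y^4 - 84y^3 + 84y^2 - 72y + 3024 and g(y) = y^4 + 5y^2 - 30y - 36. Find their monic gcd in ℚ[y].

y^3 - y^2 + 6y - 36

Repeated division with remainder:
  -2y^5 - 10y^4 - 84y^3 + 84y^2 - 72y + 3024 = (-2y - 10)(y^4 + 5y^2 - 30y - 36) + (-74y^3 + 74y^2 - 444y + 2664)
  y^4 + 5y^2 - 30y - 36 = (-(1/74)y - 1/74)(-74y^3 + 74y^2 - 444y + 2664) + (0)
Last nonzero remainder: -74y^3 + 74y^2 - 444y + 2664. Dividing through by -74 gives the monic gcd y^3 - y^2 + 6y - 36.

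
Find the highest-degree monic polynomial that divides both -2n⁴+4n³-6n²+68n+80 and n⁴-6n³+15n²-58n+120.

n³-3n²+6n-40

By polynomial division,
  -2n⁴+4n³-6n²+68n+80 = (-2)(n⁴-6n³+15n²-58n+120) + (-8n³+24n²-48n+320)
  n⁴-6n³+15n²-58n+120 = (-(1/8)n+3/8)(-8n³+24n²-48n+320) + (0)
Last nonzero remainder: -8n³+24n²-48n+320. Dividing through by -8 gives the monic gcd n³-3n²+6n-40.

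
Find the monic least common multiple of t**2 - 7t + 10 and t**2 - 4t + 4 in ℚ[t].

t**3 - 9t**2 + 24t - 20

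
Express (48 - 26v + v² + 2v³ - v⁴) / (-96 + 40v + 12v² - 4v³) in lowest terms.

(8 - 3v + v²)/(-16 + 4v)

Repeated division with remainder:
  -v⁴ + 2v³ + v² - 26v + 48 = ((1/4)v + 1/4)(-4v³ + 12v² + 40v - 96) + (-12v² - 12v + 72)
  -4v³ + 12v² + 40v - 96 = ((1/3)v - 4/3)(-12v² - 12v + 72) + (0)
Last nonzero remainder: -12v² - 12v + 72. Dividing through by -12 gives the monic gcd v² + v - 6.
Cancel v² + v - 6 from numerator and denominator to get the reduced form.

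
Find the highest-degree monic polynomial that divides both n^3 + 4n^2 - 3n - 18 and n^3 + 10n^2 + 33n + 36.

Apply the Euclidean algorithm:
  n^3 + 4n^2 - 3n - 18 = (n^3 + 10n^2 + 33n + 36) + (-6n^2 - 36n - 54)
  n^3 + 10n^2 + 33n + 36 = (-(1/6)n - 2/3)(-6n^2 - 36n - 54) + (0)
Last nonzero remainder: -6n^2 - 36n - 54. Dividing through by -6 gives the monic gcd n^2 + 6n + 9.

n^2 + 6n + 9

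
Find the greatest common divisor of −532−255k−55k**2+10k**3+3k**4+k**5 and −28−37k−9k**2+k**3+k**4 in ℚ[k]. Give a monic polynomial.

−28−9k+k**3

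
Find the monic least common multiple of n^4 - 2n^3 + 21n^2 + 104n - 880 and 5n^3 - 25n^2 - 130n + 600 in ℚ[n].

n^5 - 8n^4 + 33n^3 - 22n^2 - 1504n + 5280

Repeated division with remainder:
  n^4 - 2n^3 + 21n^2 + 104n - 880 = ((1/5)n + 3/5)(5n^3 - 25n^2 - 130n + 600) + (62n^2 + 62n - 1240)
  5n^3 - 25n^2 - 130n + 600 = ((5/62)n - 15/31)(62n^2 + 62n - 1240) + (0)
Last nonzero remainder: 62n^2 + 62n - 1240. Dividing through by 62 gives the monic gcd n^2 + n - 20.
Then lcm(f, g) = f·g / gcd(f, g); expanding and making the result monic gives the answer.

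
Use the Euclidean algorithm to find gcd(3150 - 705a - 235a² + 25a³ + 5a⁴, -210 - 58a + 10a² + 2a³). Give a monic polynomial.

-35 + 2a + a²

Apply the Euclidean algorithm:
  5a⁴ + 25a³ - 235a² - 705a + 3150 = ((5/2)a)(2a³ + 10a² - 58a - 210) + (-90a² - 180a + 3150)
  2a³ + 10a² - 58a - 210 = (-(1/45)a - 1/15)(-90a² - 180a + 3150) + (0)
Last nonzero remainder: -90a² - 180a + 3150. Dividing through by -90 gives the monic gcd a² + 2a - 35.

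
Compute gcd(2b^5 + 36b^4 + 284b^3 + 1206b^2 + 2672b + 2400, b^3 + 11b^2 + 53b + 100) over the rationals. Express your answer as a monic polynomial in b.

By polynomial division,
  2b^5 + 36b^4 + 284b^3 + 1206b^2 + 2672b + 2400 = (2b^2 + 14b + 24)(b^3 + 11b^2 + 53b + 100) + (0)
The last nonzero remainder b^3 + 11b^2 + 53b + 100 is already monic.

b^3 + 11b^2 + 53b + 100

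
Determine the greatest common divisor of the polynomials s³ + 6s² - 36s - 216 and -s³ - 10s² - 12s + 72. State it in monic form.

s² + 12s + 36

Apply the Euclidean algorithm:
  s³ + 6s² - 36s - 216 = (-1)(-s³ - 10s² - 12s + 72) + (-4s² - 48s - 144)
  -s³ - 10s² - 12s + 72 = ((1/4)s - 1/2)(-4s² - 48s - 144) + (0)
Last nonzero remainder: -4s² - 48s - 144. Dividing through by -4 gives the monic gcd s² + 12s + 36.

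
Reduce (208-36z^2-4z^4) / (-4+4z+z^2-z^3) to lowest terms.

Euclidean algorithm in ℚ[z]:
  -4z^4-36z^2+208 = (4z+4)(-z^3+z^2+4z-4) + (-56z^2+224)
  -z^3+z^2+4z-4 = ((1/56)z-1/56)(-56z^2+224) + (0)
Last nonzero remainder: -56z^2+224. Dividing through by -56 gives the monic gcd z^2-4.
Cancel z^2-4 from numerator and denominator to get the reduced form.

(52+4z^2)/(-1+z)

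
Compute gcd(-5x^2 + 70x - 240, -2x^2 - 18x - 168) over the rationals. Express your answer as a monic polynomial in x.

1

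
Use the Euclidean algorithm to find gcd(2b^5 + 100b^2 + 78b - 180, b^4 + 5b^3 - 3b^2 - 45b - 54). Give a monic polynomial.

Euclidean algorithm in ℚ[b]:
  2b^5 + 100b^2 + 78b - 180 = (2b - 10)(b^4 + 5b^3 - 3b^2 - 45b - 54) + (56b^3 + 160b^2 - 264b - 720)
  b^4 + 5b^3 - 3b^2 - 45b - 54 = ((1/56)b + 15/392)(56b^3 + 160b^2 - 264b - 720) + (-(216/49)b^2 - (1080/49)b - 1296/49)
  56b^3 + 160b^2 - 264b - 720 = (-(343/27)b + 245/9)(-(216/49)b^2 - (1080/49)b - 1296/49) + (0)
Last nonzero remainder: -(216/49)b^2 - (1080/49)b - 1296/49. Dividing through by -216/49 gives the monic gcd b^2 + 5b + 6.

b^2 + 5b + 6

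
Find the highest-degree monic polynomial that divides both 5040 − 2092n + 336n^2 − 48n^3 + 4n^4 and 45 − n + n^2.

Repeated division with remainder:
  4n^4 − 48n^3 + 336n^2 − 2092n + 5040 = (4n^2 − 44n + 112)(n^2 − n + 45) + (0)
The last nonzero remainder n^2 − n + 45 is already monic.

45 − n + n^2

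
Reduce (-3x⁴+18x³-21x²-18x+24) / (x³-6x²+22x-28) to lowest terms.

Repeated division with remainder:
  -3x⁴+18x³-21x²-18x+24 = (-3x)(x³-6x²+22x-28) + (45x²-102x+24)
  x³-6x²+22x-28 = ((1/45)x-56/675)(45x²-102x+24) + ((2926/225)x-5852/225)
  45x²-102x+24 = ((10125/2926)x-1350/1463)((2926/225)x-5852/225) + (0)
Last nonzero remainder: (2926/225)x-5852/225. Dividing through by 2926/225 gives the monic gcd x-2.
Cancel x-2 from numerator and denominator to get the reduced form.

(-3x³+12x²+3x-12)/(x²-4x+14)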